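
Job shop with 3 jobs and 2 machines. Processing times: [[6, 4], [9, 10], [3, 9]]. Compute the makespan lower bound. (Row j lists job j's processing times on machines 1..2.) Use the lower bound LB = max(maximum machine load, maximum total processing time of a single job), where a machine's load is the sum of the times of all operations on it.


Machine loads:
  Machine 1: 6 + 9 + 3 = 18
  Machine 2: 4 + 10 + 9 = 23
Max machine load = 23
Job totals:
  Job 1: 10
  Job 2: 19
  Job 3: 12
Max job total = 19
Lower bound = max(23, 19) = 23

23


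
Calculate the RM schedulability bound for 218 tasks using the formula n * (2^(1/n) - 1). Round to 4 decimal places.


Compute 2^(1/218) = 1.0031846344
Subtract 1: 1.0031846344 - 1 = 0.0031846344
Multiply by n: 218 * 0.0031846344 = 0.6942502992
Round to 4 dp: 0.6943

0.6943


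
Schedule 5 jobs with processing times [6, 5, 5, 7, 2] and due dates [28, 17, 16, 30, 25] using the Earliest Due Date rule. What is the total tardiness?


Sort by due date (EDD order): [(5, 16), (5, 17), (2, 25), (6, 28), (7, 30)]
Compute completion times and tardiness:
  Job 1: p=5, d=16, C=5, tardiness=max(0,5-16)=0
  Job 2: p=5, d=17, C=10, tardiness=max(0,10-17)=0
  Job 3: p=2, d=25, C=12, tardiness=max(0,12-25)=0
  Job 4: p=6, d=28, C=18, tardiness=max(0,18-28)=0
  Job 5: p=7, d=30, C=25, tardiness=max(0,25-30)=0
Total tardiness = 0

0


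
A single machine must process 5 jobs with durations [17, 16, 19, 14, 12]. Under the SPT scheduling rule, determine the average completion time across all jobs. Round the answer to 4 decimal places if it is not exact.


Sort jobs by processing time (SPT order): [12, 14, 16, 17, 19]
Compute completion times sequentially:
  Job 1: processing = 12, completes at 12
  Job 2: processing = 14, completes at 26
  Job 3: processing = 16, completes at 42
  Job 4: processing = 17, completes at 59
  Job 5: processing = 19, completes at 78
Sum of completion times = 217
Average completion time = 217/5 = 43.4

43.4


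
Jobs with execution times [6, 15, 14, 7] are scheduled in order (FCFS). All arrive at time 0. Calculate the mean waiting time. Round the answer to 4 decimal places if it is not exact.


FCFS order (as given): [6, 15, 14, 7]
Waiting times:
  Job 1: wait = 0
  Job 2: wait = 6
  Job 3: wait = 21
  Job 4: wait = 35
Sum of waiting times = 62
Average waiting time = 62/4 = 15.5

15.5


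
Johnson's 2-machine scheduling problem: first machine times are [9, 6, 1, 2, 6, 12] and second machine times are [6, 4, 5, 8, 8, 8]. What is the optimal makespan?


Apply Johnson's rule:
  Group 1 (a <= b): [(3, 1, 5), (4, 2, 8), (5, 6, 8)]
  Group 2 (a > b): [(6, 12, 8), (1, 9, 6), (2, 6, 4)]
Optimal job order: [3, 4, 5, 6, 1, 2]
Schedule:
  Job 3: M1 done at 1, M2 done at 6
  Job 4: M1 done at 3, M2 done at 14
  Job 5: M1 done at 9, M2 done at 22
  Job 6: M1 done at 21, M2 done at 30
  Job 1: M1 done at 30, M2 done at 36
  Job 2: M1 done at 36, M2 done at 40
Makespan = 40

40


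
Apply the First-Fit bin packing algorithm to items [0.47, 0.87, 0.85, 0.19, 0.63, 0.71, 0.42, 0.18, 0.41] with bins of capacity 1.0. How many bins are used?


Place items sequentially using First-Fit:
  Item 0.47 -> new Bin 1
  Item 0.87 -> new Bin 2
  Item 0.85 -> new Bin 3
  Item 0.19 -> Bin 1 (now 0.66)
  Item 0.63 -> new Bin 4
  Item 0.71 -> new Bin 5
  Item 0.42 -> new Bin 6
  Item 0.18 -> Bin 1 (now 0.84)
  Item 0.41 -> Bin 6 (now 0.83)
Total bins used = 6

6


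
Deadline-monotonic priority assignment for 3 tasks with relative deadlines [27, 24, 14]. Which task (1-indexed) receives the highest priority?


Sort tasks by relative deadline (ascending):
  Task 3: deadline = 14
  Task 2: deadline = 24
  Task 1: deadline = 27
Priority order (highest first): [3, 2, 1]
Highest priority task = 3

3


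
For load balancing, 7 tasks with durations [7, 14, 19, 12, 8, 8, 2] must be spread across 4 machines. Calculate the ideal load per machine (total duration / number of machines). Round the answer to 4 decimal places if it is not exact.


Total processing time = 7 + 14 + 19 + 12 + 8 + 8 + 2 = 70
Number of machines = 4
Ideal balanced load = 70 / 4 = 17.5

17.5


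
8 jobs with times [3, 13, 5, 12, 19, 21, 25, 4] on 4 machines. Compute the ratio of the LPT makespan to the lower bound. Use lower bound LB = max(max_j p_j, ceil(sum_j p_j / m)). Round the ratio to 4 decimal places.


LPT order: [25, 21, 19, 13, 12, 5, 4, 3]
Machine loads after assignment: [25, 25, 27, 25]
LPT makespan = 27
Lower bound = max(max_job, ceil(total/4)) = max(25, 26) = 26
Ratio = 27 / 26 = 1.0385

1.0385


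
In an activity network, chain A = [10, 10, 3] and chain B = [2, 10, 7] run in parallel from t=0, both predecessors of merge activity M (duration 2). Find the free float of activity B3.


ES(B3) = sum of predecessors on chain B = 12
EF(B3) = ES + duration = 12 + 7 = 19
Successor of B3 is M. ES(M) = max(sum(A), sum(B)) = max(23, 19) = 23
Free float = ES(successor) - EF(current) = 23 - 19 = 4

4


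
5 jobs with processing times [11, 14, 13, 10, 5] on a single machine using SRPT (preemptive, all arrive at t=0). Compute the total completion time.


Since all jobs arrive at t=0, SRPT equals SPT ordering.
SPT order: [5, 10, 11, 13, 14]
Completion times:
  Job 1: p=5, C=5
  Job 2: p=10, C=15
  Job 3: p=11, C=26
  Job 4: p=13, C=39
  Job 5: p=14, C=53
Total completion time = 5 + 15 + 26 + 39 + 53 = 138

138


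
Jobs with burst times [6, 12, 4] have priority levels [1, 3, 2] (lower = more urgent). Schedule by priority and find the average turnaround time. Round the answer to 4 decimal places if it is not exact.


Sort by priority (ascending = highest first):
Order: [(1, 6), (2, 4), (3, 12)]
Completion times:
  Priority 1, burst=6, C=6
  Priority 2, burst=4, C=10
  Priority 3, burst=12, C=22
Average turnaround = 38/3 = 12.6667

12.6667


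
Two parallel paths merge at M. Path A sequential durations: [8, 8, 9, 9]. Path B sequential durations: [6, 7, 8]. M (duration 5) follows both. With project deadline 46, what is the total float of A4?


Forward pass: ES(A4) = sum of predecessors on chain A = 25
EF = ES + duration = 25 + 9 = 34
Backward pass: LF(M) = deadline = 46; LS(M) = 46 - 5 = 41
LF(A4) = LS(M) - sum(successors on chain A) = 41 - 0 = 41
LS = LF - duration = 41 - 9 = 32
Total float = LS - ES = 32 - 25 = 7

7


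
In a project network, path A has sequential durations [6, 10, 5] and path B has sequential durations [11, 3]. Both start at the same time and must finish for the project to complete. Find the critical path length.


Path A total = 6 + 10 + 5 = 21
Path B total = 11 + 3 = 14
Critical path = longest path = max(21, 14) = 21

21


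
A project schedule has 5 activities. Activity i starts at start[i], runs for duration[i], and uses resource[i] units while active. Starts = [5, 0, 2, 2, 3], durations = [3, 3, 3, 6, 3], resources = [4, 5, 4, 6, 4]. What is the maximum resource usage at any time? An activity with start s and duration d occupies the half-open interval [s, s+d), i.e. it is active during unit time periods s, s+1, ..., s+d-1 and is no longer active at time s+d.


Each activity i is active on [start_i, start_i + duration_i).
Compute total resource usage per time slot:
  t=0: active resources = [5], total = 5
  t=1: active resources = [5], total = 5
  t=2: active resources = [5, 4, 6], total = 15
  t=3: active resources = [4, 6, 4], total = 14
  t=4: active resources = [4, 6, 4], total = 14
  t=5: active resources = [4, 6, 4], total = 14
  t=6: active resources = [4, 6], total = 10
  t=7: active resources = [4, 6], total = 10
Peak resource demand = 15

15


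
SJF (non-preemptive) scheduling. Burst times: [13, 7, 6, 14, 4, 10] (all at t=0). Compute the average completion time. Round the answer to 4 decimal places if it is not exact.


SJF order (ascending): [4, 6, 7, 10, 13, 14]
Completion times:
  Job 1: burst=4, C=4
  Job 2: burst=6, C=10
  Job 3: burst=7, C=17
  Job 4: burst=10, C=27
  Job 5: burst=13, C=40
  Job 6: burst=14, C=54
Average completion = 152/6 = 25.3333

25.3333


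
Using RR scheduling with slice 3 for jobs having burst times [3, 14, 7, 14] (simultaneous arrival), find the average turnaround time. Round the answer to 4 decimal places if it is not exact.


Time quantum = 3
Execution trace:
  J1 runs 3 units, time = 3
  J2 runs 3 units, time = 6
  J3 runs 3 units, time = 9
  J4 runs 3 units, time = 12
  J2 runs 3 units, time = 15
  J3 runs 3 units, time = 18
  J4 runs 3 units, time = 21
  J2 runs 3 units, time = 24
  J3 runs 1 units, time = 25
  J4 runs 3 units, time = 28
  J2 runs 3 units, time = 31
  J4 runs 3 units, time = 34
  J2 runs 2 units, time = 36
  J4 runs 2 units, time = 38
Finish times: [3, 36, 25, 38]
Average turnaround = 102/4 = 25.5

25.5


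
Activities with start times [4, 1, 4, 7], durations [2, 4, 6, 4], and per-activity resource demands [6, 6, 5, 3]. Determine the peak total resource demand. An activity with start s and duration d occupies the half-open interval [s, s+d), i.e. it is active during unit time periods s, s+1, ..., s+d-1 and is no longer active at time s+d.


Each activity i is active on [start_i, start_i + duration_i).
Compute total resource usage per time slot:
  t=0: active resources = [], total = 0
  t=1: active resources = [6], total = 6
  t=2: active resources = [6], total = 6
  t=3: active resources = [6], total = 6
  t=4: active resources = [6, 6, 5], total = 17
  t=5: active resources = [6, 5], total = 11
  t=6: active resources = [5], total = 5
  t=7: active resources = [5, 3], total = 8
  t=8: active resources = [5, 3], total = 8
  t=9: active resources = [5, 3], total = 8
  t=10: active resources = [3], total = 3
Peak resource demand = 17

17


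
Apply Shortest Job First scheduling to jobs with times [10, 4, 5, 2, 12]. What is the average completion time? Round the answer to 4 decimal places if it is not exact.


SJF order (ascending): [2, 4, 5, 10, 12]
Completion times:
  Job 1: burst=2, C=2
  Job 2: burst=4, C=6
  Job 3: burst=5, C=11
  Job 4: burst=10, C=21
  Job 5: burst=12, C=33
Average completion = 73/5 = 14.6

14.6


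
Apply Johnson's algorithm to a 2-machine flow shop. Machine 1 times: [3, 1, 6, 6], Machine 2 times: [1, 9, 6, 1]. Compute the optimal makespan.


Apply Johnson's rule:
  Group 1 (a <= b): [(2, 1, 9), (3, 6, 6)]
  Group 2 (a > b): [(1, 3, 1), (4, 6, 1)]
Optimal job order: [2, 3, 1, 4]
Schedule:
  Job 2: M1 done at 1, M2 done at 10
  Job 3: M1 done at 7, M2 done at 16
  Job 1: M1 done at 10, M2 done at 17
  Job 4: M1 done at 16, M2 done at 18
Makespan = 18

18


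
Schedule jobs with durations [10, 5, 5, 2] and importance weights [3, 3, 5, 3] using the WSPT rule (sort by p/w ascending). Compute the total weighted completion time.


Compute p/w ratios and sort ascending (WSPT): [(2, 3), (5, 5), (5, 3), (10, 3)]
Compute weighted completion times:
  Job (p=2,w=3): C=2, w*C=3*2=6
  Job (p=5,w=5): C=7, w*C=5*7=35
  Job (p=5,w=3): C=12, w*C=3*12=36
  Job (p=10,w=3): C=22, w*C=3*22=66
Total weighted completion time = 143

143


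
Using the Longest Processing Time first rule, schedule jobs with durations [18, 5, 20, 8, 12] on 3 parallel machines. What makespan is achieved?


Sort jobs in decreasing order (LPT): [20, 18, 12, 8, 5]
Assign each job to the least loaded machine:
  Machine 1: jobs [20], load = 20
  Machine 2: jobs [18, 5], load = 23
  Machine 3: jobs [12, 8], load = 20
Makespan = max load = 23

23


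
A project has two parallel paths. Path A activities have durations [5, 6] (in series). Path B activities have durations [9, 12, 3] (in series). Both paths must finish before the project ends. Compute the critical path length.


Path A total = 5 + 6 = 11
Path B total = 9 + 12 + 3 = 24
Critical path = longest path = max(11, 24) = 24

24


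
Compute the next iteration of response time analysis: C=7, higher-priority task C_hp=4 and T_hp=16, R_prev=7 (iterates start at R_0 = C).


R_next = C + ceil(R_prev / T_hp) * C_hp
ceil(7 / 16) = ceil(0.4375) = 1
Interference = 1 * 4 = 4
R_next = 7 + 4 = 11

11


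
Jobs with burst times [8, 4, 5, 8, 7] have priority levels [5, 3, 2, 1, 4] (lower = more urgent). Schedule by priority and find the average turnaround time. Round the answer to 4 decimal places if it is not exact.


Sort by priority (ascending = highest first):
Order: [(1, 8), (2, 5), (3, 4), (4, 7), (5, 8)]
Completion times:
  Priority 1, burst=8, C=8
  Priority 2, burst=5, C=13
  Priority 3, burst=4, C=17
  Priority 4, burst=7, C=24
  Priority 5, burst=8, C=32
Average turnaround = 94/5 = 18.8

18.8


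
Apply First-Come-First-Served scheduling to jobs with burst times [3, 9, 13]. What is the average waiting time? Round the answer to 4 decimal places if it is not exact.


FCFS order (as given): [3, 9, 13]
Waiting times:
  Job 1: wait = 0
  Job 2: wait = 3
  Job 3: wait = 12
Sum of waiting times = 15
Average waiting time = 15/3 = 5.0

5.0


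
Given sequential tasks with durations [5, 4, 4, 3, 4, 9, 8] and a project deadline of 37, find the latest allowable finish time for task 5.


LF(activity 5) = deadline - sum of successor durations
Successors: activities 6 through 7 with durations [9, 8]
Sum of successor durations = 17
LF = 37 - 17 = 20

20


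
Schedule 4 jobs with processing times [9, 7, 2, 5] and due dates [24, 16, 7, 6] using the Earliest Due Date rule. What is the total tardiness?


Sort by due date (EDD order): [(5, 6), (2, 7), (7, 16), (9, 24)]
Compute completion times and tardiness:
  Job 1: p=5, d=6, C=5, tardiness=max(0,5-6)=0
  Job 2: p=2, d=7, C=7, tardiness=max(0,7-7)=0
  Job 3: p=7, d=16, C=14, tardiness=max(0,14-16)=0
  Job 4: p=9, d=24, C=23, tardiness=max(0,23-24)=0
Total tardiness = 0

0


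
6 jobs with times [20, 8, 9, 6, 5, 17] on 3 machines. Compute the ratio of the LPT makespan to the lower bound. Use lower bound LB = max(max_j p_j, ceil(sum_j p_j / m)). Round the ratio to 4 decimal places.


LPT order: [20, 17, 9, 8, 6, 5]
Machine loads after assignment: [20, 23, 22]
LPT makespan = 23
Lower bound = max(max_job, ceil(total/3)) = max(20, 22) = 22
Ratio = 23 / 22 = 1.0455

1.0455


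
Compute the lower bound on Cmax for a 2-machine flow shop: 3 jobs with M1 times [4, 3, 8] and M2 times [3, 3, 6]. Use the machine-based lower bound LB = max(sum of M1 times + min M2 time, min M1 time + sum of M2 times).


LB1 = sum(M1 times) + min(M2 times) = 15 + 3 = 18
LB2 = min(M1 times) + sum(M2 times) = 3 + 12 = 15
Lower bound = max(LB1, LB2) = max(18, 15) = 18

18


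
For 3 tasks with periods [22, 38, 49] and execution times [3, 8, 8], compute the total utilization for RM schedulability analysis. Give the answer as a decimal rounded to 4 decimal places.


Compute individual utilizations (exact fractions):
  Task 1: C/T = 3/22 (approx. 0.1364)
  Task 2: C/T = 8/38 = 4/19 (approx. 0.2105)
  Task 3: C/T = 8/49 (approx. 0.1633)
Total utilization U = 3/22 + 4/19 + 8/49 = 10449/20482
Rounded to 4 decimal places: U = 0.5102
RM (Liu & Layland) bound for 3 tasks = 0.779763; compare with U = 10449/20482 (approx. 0.510155)
U <= bound, so schedulable by RM sufficient condition.

0.5102


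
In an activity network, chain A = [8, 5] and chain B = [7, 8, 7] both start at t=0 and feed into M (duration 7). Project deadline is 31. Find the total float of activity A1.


Forward pass: ES(A1) = sum of predecessors on chain A = 0
EF = ES + duration = 0 + 8 = 8
Backward pass: LF(M) = deadline = 31; LS(M) = 31 - 7 = 24
LF(A1) = LS(M) - sum(successors on chain A) = 24 - 5 = 19
LS = LF - duration = 19 - 8 = 11
Total float = LS - ES = 11 - 0 = 11

11


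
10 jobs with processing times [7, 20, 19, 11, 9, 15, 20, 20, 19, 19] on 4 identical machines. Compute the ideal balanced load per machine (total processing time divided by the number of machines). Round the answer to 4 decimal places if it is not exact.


Total processing time = 7 + 20 + 19 + 11 + 9 + 15 + 20 + 20 + 19 + 19 = 159
Number of machines = 4
Ideal balanced load = 159 / 4 = 39.75

39.75


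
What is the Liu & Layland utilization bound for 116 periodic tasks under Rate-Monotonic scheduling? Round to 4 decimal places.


Compute 2^(1/116) = 1.0059932951
Subtract 1: 1.0059932951 - 1 = 0.0059932951
Multiply by n: 116 * 0.0059932951 = 0.6952222316
Round to 4 dp: 0.6952

0.6952


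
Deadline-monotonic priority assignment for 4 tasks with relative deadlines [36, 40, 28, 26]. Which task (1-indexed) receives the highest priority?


Sort tasks by relative deadline (ascending):
  Task 4: deadline = 26
  Task 3: deadline = 28
  Task 1: deadline = 36
  Task 2: deadline = 40
Priority order (highest first): [4, 3, 1, 2]
Highest priority task = 4

4


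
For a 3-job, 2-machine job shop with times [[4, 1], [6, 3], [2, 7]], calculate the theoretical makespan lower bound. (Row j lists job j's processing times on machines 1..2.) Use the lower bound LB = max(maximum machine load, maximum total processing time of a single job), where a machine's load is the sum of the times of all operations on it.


Machine loads:
  Machine 1: 4 + 6 + 2 = 12
  Machine 2: 1 + 3 + 7 = 11
Max machine load = 12
Job totals:
  Job 1: 5
  Job 2: 9
  Job 3: 9
Max job total = 9
Lower bound = max(12, 9) = 12

12


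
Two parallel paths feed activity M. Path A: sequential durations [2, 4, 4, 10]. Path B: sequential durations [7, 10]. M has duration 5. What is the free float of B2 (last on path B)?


ES(B2) = sum of predecessors on chain B = 7
EF(B2) = ES + duration = 7 + 10 = 17
Successor of B2 is M. ES(M) = max(sum(A), sum(B)) = max(20, 17) = 20
Free float = ES(successor) - EF(current) = 20 - 17 = 3

3


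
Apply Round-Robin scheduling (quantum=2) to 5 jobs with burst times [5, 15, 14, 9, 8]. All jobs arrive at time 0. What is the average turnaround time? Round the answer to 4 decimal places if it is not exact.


Time quantum = 2
Execution trace:
  J1 runs 2 units, time = 2
  J2 runs 2 units, time = 4
  J3 runs 2 units, time = 6
  J4 runs 2 units, time = 8
  J5 runs 2 units, time = 10
  J1 runs 2 units, time = 12
  J2 runs 2 units, time = 14
  J3 runs 2 units, time = 16
  J4 runs 2 units, time = 18
  J5 runs 2 units, time = 20
  J1 runs 1 units, time = 21
  J2 runs 2 units, time = 23
  J3 runs 2 units, time = 25
  J4 runs 2 units, time = 27
  J5 runs 2 units, time = 29
  J2 runs 2 units, time = 31
  J3 runs 2 units, time = 33
  J4 runs 2 units, time = 35
  J5 runs 2 units, time = 37
  J2 runs 2 units, time = 39
  J3 runs 2 units, time = 41
  J4 runs 1 units, time = 42
  J2 runs 2 units, time = 44
  J3 runs 2 units, time = 46
  J2 runs 2 units, time = 48
  J3 runs 2 units, time = 50
  J2 runs 1 units, time = 51
Finish times: [21, 51, 50, 42, 37]
Average turnaround = 201/5 = 40.2

40.2


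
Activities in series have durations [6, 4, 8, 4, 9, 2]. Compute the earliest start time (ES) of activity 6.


Activity 6 starts after activities 1 through 5 complete.
Predecessor durations: [6, 4, 8, 4, 9]
ES = 6 + 4 + 8 + 4 + 9 = 31

31


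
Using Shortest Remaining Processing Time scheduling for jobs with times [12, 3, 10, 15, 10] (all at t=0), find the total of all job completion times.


Since all jobs arrive at t=0, SRPT equals SPT ordering.
SPT order: [3, 10, 10, 12, 15]
Completion times:
  Job 1: p=3, C=3
  Job 2: p=10, C=13
  Job 3: p=10, C=23
  Job 4: p=12, C=35
  Job 5: p=15, C=50
Total completion time = 3 + 13 + 23 + 35 + 50 = 124

124


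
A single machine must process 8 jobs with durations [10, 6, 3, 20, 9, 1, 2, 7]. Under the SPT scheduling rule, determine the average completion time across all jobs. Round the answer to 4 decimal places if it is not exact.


Sort jobs by processing time (SPT order): [1, 2, 3, 6, 7, 9, 10, 20]
Compute completion times sequentially:
  Job 1: processing = 1, completes at 1
  Job 2: processing = 2, completes at 3
  Job 3: processing = 3, completes at 6
  Job 4: processing = 6, completes at 12
  Job 5: processing = 7, completes at 19
  Job 6: processing = 9, completes at 28
  Job 7: processing = 10, completes at 38
  Job 8: processing = 20, completes at 58
Sum of completion times = 165
Average completion time = 165/8 = 20.625

20.625


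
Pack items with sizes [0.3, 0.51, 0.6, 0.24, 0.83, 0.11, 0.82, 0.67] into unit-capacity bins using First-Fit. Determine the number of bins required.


Place items sequentially using First-Fit:
  Item 0.3 -> new Bin 1
  Item 0.51 -> Bin 1 (now 0.81)
  Item 0.6 -> new Bin 2
  Item 0.24 -> Bin 2 (now 0.84)
  Item 0.83 -> new Bin 3
  Item 0.11 -> Bin 1 (now 0.92)
  Item 0.82 -> new Bin 4
  Item 0.67 -> new Bin 5
Total bins used = 5

5


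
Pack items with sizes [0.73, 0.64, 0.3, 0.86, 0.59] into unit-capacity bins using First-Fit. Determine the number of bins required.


Place items sequentially using First-Fit:
  Item 0.73 -> new Bin 1
  Item 0.64 -> new Bin 2
  Item 0.3 -> Bin 2 (now 0.94)
  Item 0.86 -> new Bin 3
  Item 0.59 -> new Bin 4
Total bins used = 4

4


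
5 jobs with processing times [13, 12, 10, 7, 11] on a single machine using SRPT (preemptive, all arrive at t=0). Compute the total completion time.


Since all jobs arrive at t=0, SRPT equals SPT ordering.
SPT order: [7, 10, 11, 12, 13]
Completion times:
  Job 1: p=7, C=7
  Job 2: p=10, C=17
  Job 3: p=11, C=28
  Job 4: p=12, C=40
  Job 5: p=13, C=53
Total completion time = 7 + 17 + 28 + 40 + 53 = 145

145


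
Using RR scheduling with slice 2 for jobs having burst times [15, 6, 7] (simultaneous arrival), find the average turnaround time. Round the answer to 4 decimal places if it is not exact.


Time quantum = 2
Execution trace:
  J1 runs 2 units, time = 2
  J2 runs 2 units, time = 4
  J3 runs 2 units, time = 6
  J1 runs 2 units, time = 8
  J2 runs 2 units, time = 10
  J3 runs 2 units, time = 12
  J1 runs 2 units, time = 14
  J2 runs 2 units, time = 16
  J3 runs 2 units, time = 18
  J1 runs 2 units, time = 20
  J3 runs 1 units, time = 21
  J1 runs 2 units, time = 23
  J1 runs 2 units, time = 25
  J1 runs 2 units, time = 27
  J1 runs 1 units, time = 28
Finish times: [28, 16, 21]
Average turnaround = 65/3 = 21.6667

21.6667


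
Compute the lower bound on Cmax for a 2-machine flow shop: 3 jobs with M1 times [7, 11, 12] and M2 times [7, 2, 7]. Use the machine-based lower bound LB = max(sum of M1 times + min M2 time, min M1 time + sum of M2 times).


LB1 = sum(M1 times) + min(M2 times) = 30 + 2 = 32
LB2 = min(M1 times) + sum(M2 times) = 7 + 16 = 23
Lower bound = max(LB1, LB2) = max(32, 23) = 32

32


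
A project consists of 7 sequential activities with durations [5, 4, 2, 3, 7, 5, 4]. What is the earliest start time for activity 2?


Activity 2 starts after activities 1 through 1 complete.
Predecessor durations: [5]
ES = 5 = 5

5


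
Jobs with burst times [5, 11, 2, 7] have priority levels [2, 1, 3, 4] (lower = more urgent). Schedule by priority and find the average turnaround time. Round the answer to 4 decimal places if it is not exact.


Sort by priority (ascending = highest first):
Order: [(1, 11), (2, 5), (3, 2), (4, 7)]
Completion times:
  Priority 1, burst=11, C=11
  Priority 2, burst=5, C=16
  Priority 3, burst=2, C=18
  Priority 4, burst=7, C=25
Average turnaround = 70/4 = 17.5

17.5


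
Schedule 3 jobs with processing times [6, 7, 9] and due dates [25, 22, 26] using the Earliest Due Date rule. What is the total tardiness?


Sort by due date (EDD order): [(7, 22), (6, 25), (9, 26)]
Compute completion times and tardiness:
  Job 1: p=7, d=22, C=7, tardiness=max(0,7-22)=0
  Job 2: p=6, d=25, C=13, tardiness=max(0,13-25)=0
  Job 3: p=9, d=26, C=22, tardiness=max(0,22-26)=0
Total tardiness = 0

0


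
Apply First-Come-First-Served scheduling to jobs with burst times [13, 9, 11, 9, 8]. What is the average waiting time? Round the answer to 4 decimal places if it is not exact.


FCFS order (as given): [13, 9, 11, 9, 8]
Waiting times:
  Job 1: wait = 0
  Job 2: wait = 13
  Job 3: wait = 22
  Job 4: wait = 33
  Job 5: wait = 42
Sum of waiting times = 110
Average waiting time = 110/5 = 22.0

22.0


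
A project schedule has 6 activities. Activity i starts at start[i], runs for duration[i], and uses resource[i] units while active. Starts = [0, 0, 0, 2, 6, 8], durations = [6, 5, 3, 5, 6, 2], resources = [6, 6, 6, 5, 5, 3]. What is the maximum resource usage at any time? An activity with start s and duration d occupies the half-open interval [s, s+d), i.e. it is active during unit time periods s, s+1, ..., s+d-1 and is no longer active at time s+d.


Each activity i is active on [start_i, start_i + duration_i).
Compute total resource usage per time slot:
  t=0: active resources = [6, 6, 6], total = 18
  t=1: active resources = [6, 6, 6], total = 18
  t=2: active resources = [6, 6, 6, 5], total = 23
  t=3: active resources = [6, 6, 5], total = 17
  t=4: active resources = [6, 6, 5], total = 17
  t=5: active resources = [6, 5], total = 11
  t=6: active resources = [5, 5], total = 10
  t=7: active resources = [5], total = 5
  t=8: active resources = [5, 3], total = 8
  t=9: active resources = [5, 3], total = 8
  t=10: active resources = [5], total = 5
  t=11: active resources = [5], total = 5
Peak resource demand = 23

23


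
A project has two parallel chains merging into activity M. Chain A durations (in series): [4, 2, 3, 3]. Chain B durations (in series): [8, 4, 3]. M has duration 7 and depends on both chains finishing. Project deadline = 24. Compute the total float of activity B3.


Forward pass: ES(B3) = sum of predecessors on chain B = 12
EF = ES + duration = 12 + 3 = 15
Backward pass: LF(M) = deadline = 24; LS(M) = 24 - 7 = 17
LF(B3) = LS(M) - sum(successors on chain B) = 17 - 0 = 17
LS = LF - duration = 17 - 3 = 14
Total float = LS - ES = 14 - 12 = 2

2


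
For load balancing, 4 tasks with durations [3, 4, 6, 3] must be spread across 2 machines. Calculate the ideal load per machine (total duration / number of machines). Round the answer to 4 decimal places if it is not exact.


Total processing time = 3 + 4 + 6 + 3 = 16
Number of machines = 2
Ideal balanced load = 16 / 2 = 8.0

8.0


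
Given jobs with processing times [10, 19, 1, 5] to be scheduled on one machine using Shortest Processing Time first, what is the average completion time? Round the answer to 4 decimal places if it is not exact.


Sort jobs by processing time (SPT order): [1, 5, 10, 19]
Compute completion times sequentially:
  Job 1: processing = 1, completes at 1
  Job 2: processing = 5, completes at 6
  Job 3: processing = 10, completes at 16
  Job 4: processing = 19, completes at 35
Sum of completion times = 58
Average completion time = 58/4 = 14.5

14.5


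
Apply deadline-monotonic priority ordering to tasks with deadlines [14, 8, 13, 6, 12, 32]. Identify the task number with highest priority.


Sort tasks by relative deadline (ascending):
  Task 4: deadline = 6
  Task 2: deadline = 8
  Task 5: deadline = 12
  Task 3: deadline = 13
  Task 1: deadline = 14
  Task 6: deadline = 32
Priority order (highest first): [4, 2, 5, 3, 1, 6]
Highest priority task = 4

4


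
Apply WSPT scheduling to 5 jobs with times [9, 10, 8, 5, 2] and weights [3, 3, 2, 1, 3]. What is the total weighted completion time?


Compute p/w ratios and sort ascending (WSPT): [(2, 3), (9, 3), (10, 3), (8, 2), (5, 1)]
Compute weighted completion times:
  Job (p=2,w=3): C=2, w*C=3*2=6
  Job (p=9,w=3): C=11, w*C=3*11=33
  Job (p=10,w=3): C=21, w*C=3*21=63
  Job (p=8,w=2): C=29, w*C=2*29=58
  Job (p=5,w=1): C=34, w*C=1*34=34
Total weighted completion time = 194

194


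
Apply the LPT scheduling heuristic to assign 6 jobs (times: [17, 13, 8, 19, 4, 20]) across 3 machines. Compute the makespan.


Sort jobs in decreasing order (LPT): [20, 19, 17, 13, 8, 4]
Assign each job to the least loaded machine:
  Machine 1: jobs [20, 4], load = 24
  Machine 2: jobs [19, 8], load = 27
  Machine 3: jobs [17, 13], load = 30
Makespan = max load = 30

30


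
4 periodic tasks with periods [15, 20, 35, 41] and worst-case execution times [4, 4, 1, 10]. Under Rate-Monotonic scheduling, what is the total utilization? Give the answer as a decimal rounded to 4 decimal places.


Compute individual utilizations (exact fractions):
  Task 1: C/T = 4/15 (approx. 0.2667)
  Task 2: C/T = 4/20 = 1/5 (approx. 0.2)
  Task 3: C/T = 1/35 (approx. 0.0286)
  Task 4: C/T = 10/41 (approx. 0.2439)
Total utilization U = 4/15 + 1/5 + 1/35 + 10/41 = 3182/4305
Rounded to 4 decimal places: U = 0.7391
RM (Liu & Layland) bound for 4 tasks = 0.756828; compare with U = 3182/4305 (approx. 0.739141)
U <= bound, so schedulable by RM sufficient condition.

0.7391


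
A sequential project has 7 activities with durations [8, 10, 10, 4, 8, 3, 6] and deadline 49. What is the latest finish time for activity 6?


LF(activity 6) = deadline - sum of successor durations
Successors: activities 7 through 7 with durations [6]
Sum of successor durations = 6
LF = 49 - 6 = 43

43


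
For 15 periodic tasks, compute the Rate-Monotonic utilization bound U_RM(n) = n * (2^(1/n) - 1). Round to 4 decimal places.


Compute 2^(1/15) = 1.0472941228
Subtract 1: 1.0472941228 - 1 = 0.0472941228
Multiply by n: 15 * 0.0472941228 = 0.7094118420
Round to 4 dp: 0.7094

0.7094


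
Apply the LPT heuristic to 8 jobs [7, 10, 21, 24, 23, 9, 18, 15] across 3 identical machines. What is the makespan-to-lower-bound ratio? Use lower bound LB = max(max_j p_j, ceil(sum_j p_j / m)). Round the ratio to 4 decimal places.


LPT order: [24, 23, 21, 18, 15, 10, 9, 7]
Machine loads after assignment: [43, 45, 39]
LPT makespan = 45
Lower bound = max(max_job, ceil(total/3)) = max(24, 43) = 43
Ratio = 45 / 43 = 1.0465

1.0465


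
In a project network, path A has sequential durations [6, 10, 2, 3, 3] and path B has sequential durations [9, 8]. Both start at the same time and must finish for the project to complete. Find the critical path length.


Path A total = 6 + 10 + 2 + 3 + 3 = 24
Path B total = 9 + 8 = 17
Critical path = longest path = max(24, 17) = 24

24


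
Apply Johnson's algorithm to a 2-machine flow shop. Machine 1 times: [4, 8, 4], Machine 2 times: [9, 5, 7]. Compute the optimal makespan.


Apply Johnson's rule:
  Group 1 (a <= b): [(1, 4, 9), (3, 4, 7)]
  Group 2 (a > b): [(2, 8, 5)]
Optimal job order: [1, 3, 2]
Schedule:
  Job 1: M1 done at 4, M2 done at 13
  Job 3: M1 done at 8, M2 done at 20
  Job 2: M1 done at 16, M2 done at 25
Makespan = 25

25


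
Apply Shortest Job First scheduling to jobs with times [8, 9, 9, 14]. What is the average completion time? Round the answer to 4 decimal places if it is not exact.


SJF order (ascending): [8, 9, 9, 14]
Completion times:
  Job 1: burst=8, C=8
  Job 2: burst=9, C=17
  Job 3: burst=9, C=26
  Job 4: burst=14, C=40
Average completion = 91/4 = 22.75

22.75


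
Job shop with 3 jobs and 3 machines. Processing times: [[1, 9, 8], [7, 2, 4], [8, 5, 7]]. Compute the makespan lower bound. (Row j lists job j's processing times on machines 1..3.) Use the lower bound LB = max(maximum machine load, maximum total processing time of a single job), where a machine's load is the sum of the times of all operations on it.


Machine loads:
  Machine 1: 1 + 7 + 8 = 16
  Machine 2: 9 + 2 + 5 = 16
  Machine 3: 8 + 4 + 7 = 19
Max machine load = 19
Job totals:
  Job 1: 18
  Job 2: 13
  Job 3: 20
Max job total = 20
Lower bound = max(19, 20) = 20

20


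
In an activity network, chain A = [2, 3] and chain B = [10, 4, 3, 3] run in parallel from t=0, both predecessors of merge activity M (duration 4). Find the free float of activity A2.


ES(A2) = sum of predecessors on chain A = 2
EF(A2) = ES + duration = 2 + 3 = 5
Successor of A2 is M. ES(M) = max(sum(A), sum(B)) = max(5, 20) = 20
Free float = ES(successor) - EF(current) = 20 - 5 = 15

15


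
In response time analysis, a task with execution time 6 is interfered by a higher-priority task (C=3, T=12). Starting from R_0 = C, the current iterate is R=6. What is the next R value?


R_next = C + ceil(R_prev / T_hp) * C_hp
ceil(6 / 12) = ceil(0.5) = 1
Interference = 1 * 3 = 3
R_next = 6 + 3 = 9

9


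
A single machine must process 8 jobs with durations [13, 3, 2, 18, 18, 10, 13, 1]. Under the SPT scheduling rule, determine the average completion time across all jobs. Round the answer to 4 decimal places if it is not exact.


Sort jobs by processing time (SPT order): [1, 2, 3, 10, 13, 13, 18, 18]
Compute completion times sequentially:
  Job 1: processing = 1, completes at 1
  Job 2: processing = 2, completes at 3
  Job 3: processing = 3, completes at 6
  Job 4: processing = 10, completes at 16
  Job 5: processing = 13, completes at 29
  Job 6: processing = 13, completes at 42
  Job 7: processing = 18, completes at 60
  Job 8: processing = 18, completes at 78
Sum of completion times = 235
Average completion time = 235/8 = 29.375

29.375


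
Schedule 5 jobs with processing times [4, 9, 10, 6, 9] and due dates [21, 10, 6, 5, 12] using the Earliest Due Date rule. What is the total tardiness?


Sort by due date (EDD order): [(6, 5), (10, 6), (9, 10), (9, 12), (4, 21)]
Compute completion times and tardiness:
  Job 1: p=6, d=5, C=6, tardiness=max(0,6-5)=1
  Job 2: p=10, d=6, C=16, tardiness=max(0,16-6)=10
  Job 3: p=9, d=10, C=25, tardiness=max(0,25-10)=15
  Job 4: p=9, d=12, C=34, tardiness=max(0,34-12)=22
  Job 5: p=4, d=21, C=38, tardiness=max(0,38-21)=17
Total tardiness = 65

65


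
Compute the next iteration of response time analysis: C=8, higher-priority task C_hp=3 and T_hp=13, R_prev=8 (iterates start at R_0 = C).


R_next = C + ceil(R_prev / T_hp) * C_hp
ceil(8 / 13) = ceil(0.6154) = 1
Interference = 1 * 3 = 3
R_next = 8 + 3 = 11

11


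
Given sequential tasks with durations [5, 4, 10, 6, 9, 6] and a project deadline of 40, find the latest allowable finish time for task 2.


LF(activity 2) = deadline - sum of successor durations
Successors: activities 3 through 6 with durations [10, 6, 9, 6]
Sum of successor durations = 31
LF = 40 - 31 = 9

9


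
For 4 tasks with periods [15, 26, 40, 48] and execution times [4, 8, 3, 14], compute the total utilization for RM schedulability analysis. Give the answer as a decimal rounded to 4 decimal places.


Compute individual utilizations (exact fractions):
  Task 1: C/T = 4/15 (approx. 0.2667)
  Task 2: C/T = 8/26 = 4/13 (approx. 0.3077)
  Task 3: C/T = 3/40 (approx. 0.075)
  Task 4: C/T = 14/48 = 7/24 (approx. 0.2917)
Total utilization U = 4/15 + 4/13 + 3/40 + 7/24 = 367/390
Rounded to 4 decimal places: U = 0.9410
RM (Liu & Layland) bound for 4 tasks = 0.756828; compare with U = 367/390 (approx. 0.941026)
bound < U <= 1, so the RM sufficient condition is not met (inconclusive; an exact test such as response-time analysis is needed).

0.9410


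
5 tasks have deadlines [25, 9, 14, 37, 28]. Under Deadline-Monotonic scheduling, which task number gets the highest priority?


Sort tasks by relative deadline (ascending):
  Task 2: deadline = 9
  Task 3: deadline = 14
  Task 1: deadline = 25
  Task 5: deadline = 28
  Task 4: deadline = 37
Priority order (highest first): [2, 3, 1, 5, 4]
Highest priority task = 2

2


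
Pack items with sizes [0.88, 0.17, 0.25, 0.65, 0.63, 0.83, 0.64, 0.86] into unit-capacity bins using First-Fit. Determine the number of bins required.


Place items sequentially using First-Fit:
  Item 0.88 -> new Bin 1
  Item 0.17 -> new Bin 2
  Item 0.25 -> Bin 2 (now 0.42)
  Item 0.65 -> new Bin 3
  Item 0.63 -> new Bin 4
  Item 0.83 -> new Bin 5
  Item 0.64 -> new Bin 6
  Item 0.86 -> new Bin 7
Total bins used = 7

7


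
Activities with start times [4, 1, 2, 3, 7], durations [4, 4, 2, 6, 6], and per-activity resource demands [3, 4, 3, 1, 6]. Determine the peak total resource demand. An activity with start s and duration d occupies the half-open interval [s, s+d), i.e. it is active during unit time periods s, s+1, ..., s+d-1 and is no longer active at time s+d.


Each activity i is active on [start_i, start_i + duration_i).
Compute total resource usage per time slot:
  t=0: active resources = [], total = 0
  t=1: active resources = [4], total = 4
  t=2: active resources = [4, 3], total = 7
  t=3: active resources = [4, 3, 1], total = 8
  t=4: active resources = [3, 4, 1], total = 8
  t=5: active resources = [3, 1], total = 4
  t=6: active resources = [3, 1], total = 4
  t=7: active resources = [3, 1, 6], total = 10
  t=8: active resources = [1, 6], total = 7
  t=9: active resources = [6], total = 6
  t=10: active resources = [6], total = 6
  t=11: active resources = [6], total = 6
  t=12: active resources = [6], total = 6
Peak resource demand = 10

10


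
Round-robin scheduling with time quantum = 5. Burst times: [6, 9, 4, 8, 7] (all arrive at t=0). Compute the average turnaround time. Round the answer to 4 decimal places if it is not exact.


Time quantum = 5
Execution trace:
  J1 runs 5 units, time = 5
  J2 runs 5 units, time = 10
  J3 runs 4 units, time = 14
  J4 runs 5 units, time = 19
  J5 runs 5 units, time = 24
  J1 runs 1 units, time = 25
  J2 runs 4 units, time = 29
  J4 runs 3 units, time = 32
  J5 runs 2 units, time = 34
Finish times: [25, 29, 14, 32, 34]
Average turnaround = 134/5 = 26.8

26.8


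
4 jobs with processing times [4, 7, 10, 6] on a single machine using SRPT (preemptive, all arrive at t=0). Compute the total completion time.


Since all jobs arrive at t=0, SRPT equals SPT ordering.
SPT order: [4, 6, 7, 10]
Completion times:
  Job 1: p=4, C=4
  Job 2: p=6, C=10
  Job 3: p=7, C=17
  Job 4: p=10, C=27
Total completion time = 4 + 10 + 17 + 27 = 58

58


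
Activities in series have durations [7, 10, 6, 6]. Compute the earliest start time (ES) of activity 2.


Activity 2 starts after activities 1 through 1 complete.
Predecessor durations: [7]
ES = 7 = 7

7


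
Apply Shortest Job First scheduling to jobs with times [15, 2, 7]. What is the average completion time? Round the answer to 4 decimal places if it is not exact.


SJF order (ascending): [2, 7, 15]
Completion times:
  Job 1: burst=2, C=2
  Job 2: burst=7, C=9
  Job 3: burst=15, C=24
Average completion = 35/3 = 11.6667

11.6667


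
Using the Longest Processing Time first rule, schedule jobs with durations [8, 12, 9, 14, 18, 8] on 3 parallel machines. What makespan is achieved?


Sort jobs in decreasing order (LPT): [18, 14, 12, 9, 8, 8]
Assign each job to the least loaded machine:
  Machine 1: jobs [18, 8], load = 26
  Machine 2: jobs [14, 8], load = 22
  Machine 3: jobs [12, 9], load = 21
Makespan = max load = 26

26


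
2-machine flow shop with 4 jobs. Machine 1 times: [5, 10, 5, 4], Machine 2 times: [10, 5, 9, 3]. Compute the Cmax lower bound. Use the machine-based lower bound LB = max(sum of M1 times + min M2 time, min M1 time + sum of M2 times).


LB1 = sum(M1 times) + min(M2 times) = 24 + 3 = 27
LB2 = min(M1 times) + sum(M2 times) = 4 + 27 = 31
Lower bound = max(LB1, LB2) = max(27, 31) = 31

31


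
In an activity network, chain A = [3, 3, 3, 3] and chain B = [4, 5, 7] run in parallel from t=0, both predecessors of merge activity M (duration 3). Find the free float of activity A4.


ES(A4) = sum of predecessors on chain A = 9
EF(A4) = ES + duration = 9 + 3 = 12
Successor of A4 is M. ES(M) = max(sum(A), sum(B)) = max(12, 16) = 16
Free float = ES(successor) - EF(current) = 16 - 12 = 4

4


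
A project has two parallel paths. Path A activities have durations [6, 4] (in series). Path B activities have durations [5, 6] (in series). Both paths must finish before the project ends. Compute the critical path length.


Path A total = 6 + 4 = 10
Path B total = 5 + 6 = 11
Critical path = longest path = max(10, 11) = 11

11


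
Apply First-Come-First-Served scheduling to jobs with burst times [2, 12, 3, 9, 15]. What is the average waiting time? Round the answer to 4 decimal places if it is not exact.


FCFS order (as given): [2, 12, 3, 9, 15]
Waiting times:
  Job 1: wait = 0
  Job 2: wait = 2
  Job 3: wait = 14
  Job 4: wait = 17
  Job 5: wait = 26
Sum of waiting times = 59
Average waiting time = 59/5 = 11.8

11.8


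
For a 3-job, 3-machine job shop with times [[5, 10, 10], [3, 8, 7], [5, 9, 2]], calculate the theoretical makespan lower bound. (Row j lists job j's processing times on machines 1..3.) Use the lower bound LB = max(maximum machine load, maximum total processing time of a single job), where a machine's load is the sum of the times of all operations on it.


Machine loads:
  Machine 1: 5 + 3 + 5 = 13
  Machine 2: 10 + 8 + 9 = 27
  Machine 3: 10 + 7 + 2 = 19
Max machine load = 27
Job totals:
  Job 1: 25
  Job 2: 18
  Job 3: 16
Max job total = 25
Lower bound = max(27, 25) = 27

27
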